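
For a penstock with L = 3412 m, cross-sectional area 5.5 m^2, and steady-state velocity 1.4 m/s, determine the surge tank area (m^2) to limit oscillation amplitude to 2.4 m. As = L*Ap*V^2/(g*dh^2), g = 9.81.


As = 3412 * 5.5 * 1.4^2 / (9.81 * 2.4^2) = 650.9330 m^2


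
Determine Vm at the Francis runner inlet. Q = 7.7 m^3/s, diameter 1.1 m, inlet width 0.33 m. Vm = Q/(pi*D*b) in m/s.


Vm = 7.7 / (pi * 1.1 * 0.33) = 6.7520 m/s


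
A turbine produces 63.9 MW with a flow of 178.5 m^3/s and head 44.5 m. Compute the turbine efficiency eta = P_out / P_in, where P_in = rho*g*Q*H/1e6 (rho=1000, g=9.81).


P_in = 1000 * 9.81 * 178.5 * 44.5 / 1e6 = 77.9233 MW
eta = 63.9 / 77.9233 = 0.8200


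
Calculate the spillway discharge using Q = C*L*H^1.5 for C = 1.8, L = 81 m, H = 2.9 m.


Q = 1.8 * 81 * 2.9^1.5 = 720.0365 m^3/s


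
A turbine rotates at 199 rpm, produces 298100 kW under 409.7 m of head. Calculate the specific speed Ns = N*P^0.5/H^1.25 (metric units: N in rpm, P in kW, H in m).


Ns = 199 * 298100^0.5 / 409.7^1.25 = 58.9456


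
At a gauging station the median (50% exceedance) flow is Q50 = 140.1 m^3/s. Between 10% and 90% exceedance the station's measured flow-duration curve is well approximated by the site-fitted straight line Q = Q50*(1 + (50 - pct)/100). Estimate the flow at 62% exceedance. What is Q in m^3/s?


Q = 140.1 * (1 + (50 - 62)/100) = 123.2880 m^3/s


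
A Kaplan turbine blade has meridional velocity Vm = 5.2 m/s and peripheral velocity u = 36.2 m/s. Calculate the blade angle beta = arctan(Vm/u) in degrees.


beta = arctan(5.2 / 36.2) = 8.1744 degrees


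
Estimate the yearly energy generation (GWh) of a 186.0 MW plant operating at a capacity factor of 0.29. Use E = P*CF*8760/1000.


E = 186.0 * 0.29 * 8760 / 1000 = 472.5144 GWh


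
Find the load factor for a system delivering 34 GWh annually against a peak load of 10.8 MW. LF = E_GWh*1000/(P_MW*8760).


LF = 34 * 1000 / (10.8 * 8760) = 0.3594


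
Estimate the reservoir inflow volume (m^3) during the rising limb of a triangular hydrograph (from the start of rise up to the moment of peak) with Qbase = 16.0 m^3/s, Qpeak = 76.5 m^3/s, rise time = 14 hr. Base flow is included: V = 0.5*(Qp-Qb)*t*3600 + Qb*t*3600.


V = 0.5*(76.5 - 16.0)*14*3600 + 16.0*14*3600 = 2.3310e+06 m^3


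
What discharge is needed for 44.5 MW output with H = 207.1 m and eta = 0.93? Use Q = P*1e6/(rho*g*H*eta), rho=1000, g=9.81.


Q = 44.5 * 1e6 / (1000 * 9.81 * 207.1 * 0.93) = 23.5520 m^3/s


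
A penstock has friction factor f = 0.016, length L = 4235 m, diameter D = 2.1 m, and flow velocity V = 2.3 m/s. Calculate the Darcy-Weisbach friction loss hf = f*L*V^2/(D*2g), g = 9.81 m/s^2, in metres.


hf = 0.016 * 4235 * 2.3^2 / (2.1 * 2 * 9.81) = 8.6998 m


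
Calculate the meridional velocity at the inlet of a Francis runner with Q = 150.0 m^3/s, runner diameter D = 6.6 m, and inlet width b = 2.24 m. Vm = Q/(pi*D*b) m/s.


Vm = 150.0 / (pi * 6.6 * 2.24) = 3.2296 m/s


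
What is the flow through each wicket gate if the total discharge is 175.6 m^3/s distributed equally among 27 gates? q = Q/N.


q = 175.6 / 27 = 6.5037 m^3/s


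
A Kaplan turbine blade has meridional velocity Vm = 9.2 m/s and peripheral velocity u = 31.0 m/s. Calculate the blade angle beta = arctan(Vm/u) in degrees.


beta = arctan(9.2 / 31.0) = 16.5295 degrees


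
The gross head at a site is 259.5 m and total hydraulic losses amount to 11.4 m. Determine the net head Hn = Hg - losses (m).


Hn = 259.5 - 11.4 = 248.1000 m


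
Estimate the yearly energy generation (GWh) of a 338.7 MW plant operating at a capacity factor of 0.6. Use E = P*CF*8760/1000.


E = 338.7 * 0.6 * 8760 / 1000 = 1780.2072 GWh


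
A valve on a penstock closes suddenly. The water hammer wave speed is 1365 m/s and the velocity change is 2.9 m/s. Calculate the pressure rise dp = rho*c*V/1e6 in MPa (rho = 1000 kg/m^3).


dp = 1000 * 1365 * 2.9 / 1e6 = 3.9585 MPa


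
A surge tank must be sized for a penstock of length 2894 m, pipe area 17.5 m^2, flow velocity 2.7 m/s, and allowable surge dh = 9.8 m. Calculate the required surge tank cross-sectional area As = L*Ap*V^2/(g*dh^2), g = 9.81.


As = 2894 * 17.5 * 2.7^2 / (9.81 * 9.8^2) = 391.8708 m^2


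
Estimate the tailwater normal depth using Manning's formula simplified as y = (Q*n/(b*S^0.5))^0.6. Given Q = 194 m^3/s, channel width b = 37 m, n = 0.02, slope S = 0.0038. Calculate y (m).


y = (194 * 0.02 / (37 * 0.0038^0.5))^0.6 = 1.3754 m


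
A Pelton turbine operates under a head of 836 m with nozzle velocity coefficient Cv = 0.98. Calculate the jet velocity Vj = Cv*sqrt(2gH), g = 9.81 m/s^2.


Vj = 0.98 * sqrt(2*9.81*836) = 125.5101 m/s


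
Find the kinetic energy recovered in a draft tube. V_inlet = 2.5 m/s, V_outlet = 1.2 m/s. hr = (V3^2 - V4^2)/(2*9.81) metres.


hr = (2.5^2 - 1.2^2) / (2*9.81) = 0.2452 m


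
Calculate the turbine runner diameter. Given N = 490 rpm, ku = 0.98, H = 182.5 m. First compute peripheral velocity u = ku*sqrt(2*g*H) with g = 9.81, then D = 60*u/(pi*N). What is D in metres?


u = 0.98 * sqrt(2*9.81*182.5) = 58.6418 m/s
D = 60 * 58.6418 / (pi * 490) = 2.2857 m


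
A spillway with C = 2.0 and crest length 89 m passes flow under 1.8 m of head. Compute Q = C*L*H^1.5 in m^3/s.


Q = 2.0 * 89 * 1.8^1.5 = 429.8617 m^3/s


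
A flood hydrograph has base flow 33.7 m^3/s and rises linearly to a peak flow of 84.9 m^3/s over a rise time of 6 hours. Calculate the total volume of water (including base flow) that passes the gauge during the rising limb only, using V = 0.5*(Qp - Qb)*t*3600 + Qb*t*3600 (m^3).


V = 0.5*(84.9 - 33.7)*6*3600 + 33.7*6*3600 = 1.2809e+06 m^3


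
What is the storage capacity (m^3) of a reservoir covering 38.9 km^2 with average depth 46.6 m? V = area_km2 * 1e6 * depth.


V = 38.9 * 1e6 * 46.6 = 1.8127e+09 m^3


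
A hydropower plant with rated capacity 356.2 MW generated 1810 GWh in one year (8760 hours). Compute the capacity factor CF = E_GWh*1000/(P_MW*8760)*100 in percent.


CF = 1810 * 1000 / (356.2 * 8760) * 100 = 58.0070 %


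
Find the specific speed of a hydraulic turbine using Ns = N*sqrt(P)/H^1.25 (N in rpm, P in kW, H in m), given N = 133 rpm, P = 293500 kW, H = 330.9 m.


Ns = 133 * 293500^0.5 / 330.9^1.25 = 51.0546


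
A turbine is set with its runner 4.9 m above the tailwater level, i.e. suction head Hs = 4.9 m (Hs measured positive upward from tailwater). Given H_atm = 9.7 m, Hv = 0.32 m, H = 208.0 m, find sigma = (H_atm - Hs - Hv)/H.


sigma = (9.7 - 4.9 - 0.32) / 208.0 = 0.0215


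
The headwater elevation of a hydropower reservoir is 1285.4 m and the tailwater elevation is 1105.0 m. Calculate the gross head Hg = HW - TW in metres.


Hg = 1285.4 - 1105.0 = 180.4000 m


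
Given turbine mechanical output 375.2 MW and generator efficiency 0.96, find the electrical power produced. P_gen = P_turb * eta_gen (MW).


P_gen = 375.2 * 0.96 = 360.1920 MW


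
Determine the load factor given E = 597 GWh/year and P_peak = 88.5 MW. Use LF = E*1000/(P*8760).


LF = 597 * 1000 / (88.5 * 8760) = 0.7701


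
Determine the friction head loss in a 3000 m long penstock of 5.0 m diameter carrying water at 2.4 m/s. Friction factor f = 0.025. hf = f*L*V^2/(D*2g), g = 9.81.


hf = 0.025 * 3000 * 2.4^2 / (5.0 * 2 * 9.81) = 4.4037 m


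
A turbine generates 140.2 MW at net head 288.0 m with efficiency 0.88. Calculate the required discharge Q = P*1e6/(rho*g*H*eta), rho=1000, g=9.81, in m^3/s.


Q = 140.2 * 1e6 / (1000 * 9.81 * 288.0 * 0.88) = 56.3902 m^3/s


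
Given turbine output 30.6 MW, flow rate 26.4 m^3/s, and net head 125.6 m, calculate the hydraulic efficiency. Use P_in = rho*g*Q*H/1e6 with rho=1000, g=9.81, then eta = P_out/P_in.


P_in = 1000 * 9.81 * 26.4 * 125.6 / 1e6 = 32.5284 MW
eta = 30.6 / 32.5284 = 0.9407


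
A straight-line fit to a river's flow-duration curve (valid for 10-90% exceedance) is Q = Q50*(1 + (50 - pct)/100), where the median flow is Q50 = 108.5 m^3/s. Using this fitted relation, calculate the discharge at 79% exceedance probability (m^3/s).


Q = 108.5 * (1 + (50 - 79)/100) = 77.0350 m^3/s


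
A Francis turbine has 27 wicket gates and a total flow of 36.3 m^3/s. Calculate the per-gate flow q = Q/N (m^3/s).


q = 36.3 / 27 = 1.3444 m^3/s


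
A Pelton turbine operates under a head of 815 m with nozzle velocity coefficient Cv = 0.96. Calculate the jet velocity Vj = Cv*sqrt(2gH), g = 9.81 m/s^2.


Vj = 0.96 * sqrt(2*9.81*815) = 121.3946 m/s


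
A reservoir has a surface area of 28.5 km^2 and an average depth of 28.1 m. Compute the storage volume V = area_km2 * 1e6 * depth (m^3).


V = 28.5 * 1e6 * 28.1 = 8.0085e+08 m^3


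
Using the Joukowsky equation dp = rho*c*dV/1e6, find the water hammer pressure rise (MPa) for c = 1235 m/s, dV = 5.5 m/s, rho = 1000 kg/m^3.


dp = 1000 * 1235 * 5.5 / 1e6 = 6.7925 MPa


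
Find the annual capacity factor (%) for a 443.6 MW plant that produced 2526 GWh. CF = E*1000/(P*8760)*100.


CF = 2526 * 1000 / (443.6 * 8760) * 100 = 65.0036 %


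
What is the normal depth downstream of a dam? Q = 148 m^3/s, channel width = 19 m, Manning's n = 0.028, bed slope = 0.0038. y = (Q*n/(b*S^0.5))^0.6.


y = (148 * 0.028 / (19 * 0.0038^0.5))^0.6 = 2.1343 m


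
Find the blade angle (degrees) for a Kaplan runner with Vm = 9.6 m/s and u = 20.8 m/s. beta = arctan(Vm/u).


beta = arctan(9.6 / 20.8) = 24.7751 degrees


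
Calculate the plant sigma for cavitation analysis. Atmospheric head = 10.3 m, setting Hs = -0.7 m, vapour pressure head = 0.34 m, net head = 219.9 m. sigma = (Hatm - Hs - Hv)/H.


sigma = (10.3 - (-0.7) - 0.34) / 219.9 = 0.0485


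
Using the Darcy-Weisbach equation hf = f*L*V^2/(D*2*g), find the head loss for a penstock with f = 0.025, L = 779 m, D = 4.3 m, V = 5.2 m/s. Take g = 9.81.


hf = 0.025 * 779 * 5.2^2 / (4.3 * 2 * 9.81) = 6.2419 m


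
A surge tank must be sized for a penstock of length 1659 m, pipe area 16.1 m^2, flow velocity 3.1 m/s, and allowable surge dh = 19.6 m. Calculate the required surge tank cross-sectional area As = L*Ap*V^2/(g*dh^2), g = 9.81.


As = 1659 * 16.1 * 3.1^2 / (9.81 * 19.6^2) = 68.1106 m^2


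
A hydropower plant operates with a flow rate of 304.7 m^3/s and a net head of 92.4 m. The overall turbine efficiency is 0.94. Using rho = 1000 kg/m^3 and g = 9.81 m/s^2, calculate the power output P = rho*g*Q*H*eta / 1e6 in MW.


P = 1000 * 9.81 * 304.7 * 92.4 * 0.94 / 1e6 = 259.6219 MW


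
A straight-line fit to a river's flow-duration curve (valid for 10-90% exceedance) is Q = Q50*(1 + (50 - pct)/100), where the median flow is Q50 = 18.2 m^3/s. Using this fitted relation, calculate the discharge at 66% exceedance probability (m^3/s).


Q = 18.2 * (1 + (50 - 66)/100) = 15.2880 m^3/s


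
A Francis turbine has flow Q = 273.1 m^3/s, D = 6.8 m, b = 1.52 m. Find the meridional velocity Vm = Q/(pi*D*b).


Vm = 273.1 / (pi * 6.8 * 1.52) = 8.4105 m/s


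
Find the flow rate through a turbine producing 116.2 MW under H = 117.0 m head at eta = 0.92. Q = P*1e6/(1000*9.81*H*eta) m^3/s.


Q = 116.2 * 1e6 / (1000 * 9.81 * 117.0 * 0.92) = 110.0433 m^3/s


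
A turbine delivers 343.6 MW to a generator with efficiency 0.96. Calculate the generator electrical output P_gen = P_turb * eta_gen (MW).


P_gen = 343.6 * 0.96 = 329.8560 MW


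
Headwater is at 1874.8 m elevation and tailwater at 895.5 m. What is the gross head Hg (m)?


Hg = 1874.8 - 895.5 = 979.3000 m


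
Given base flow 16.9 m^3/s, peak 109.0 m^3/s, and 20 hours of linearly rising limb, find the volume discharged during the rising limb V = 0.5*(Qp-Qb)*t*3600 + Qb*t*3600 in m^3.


V = 0.5*(109.0 - 16.9)*20*3600 + 16.9*20*3600 = 4.5324e+06 m^3


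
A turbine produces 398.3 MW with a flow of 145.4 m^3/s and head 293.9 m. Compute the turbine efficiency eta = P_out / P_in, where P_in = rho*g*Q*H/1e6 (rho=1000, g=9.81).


P_in = 1000 * 9.81 * 145.4 * 293.9 / 1e6 = 419.2113 MW
eta = 398.3 / 419.2113 = 0.9501


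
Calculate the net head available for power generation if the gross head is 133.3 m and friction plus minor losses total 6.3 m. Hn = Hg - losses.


Hn = 133.3 - 6.3 = 127.0000 m


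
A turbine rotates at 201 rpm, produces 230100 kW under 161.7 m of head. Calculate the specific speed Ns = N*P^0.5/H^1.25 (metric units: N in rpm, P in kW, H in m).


Ns = 201 * 230100^0.5 / 161.7^1.25 = 167.2118


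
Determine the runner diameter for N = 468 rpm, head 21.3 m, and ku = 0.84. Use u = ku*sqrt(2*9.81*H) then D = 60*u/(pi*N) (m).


u = 0.84 * sqrt(2*9.81*21.3) = 17.1719 m/s
D = 60 * 17.1719 / (pi * 468) = 0.7008 m


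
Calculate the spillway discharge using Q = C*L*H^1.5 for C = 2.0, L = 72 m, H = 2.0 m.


Q = 2.0 * 72 * 2.0^1.5 = 407.2935 m^3/s


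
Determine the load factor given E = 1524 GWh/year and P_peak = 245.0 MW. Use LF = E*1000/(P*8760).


LF = 1524 * 1000 / (245.0 * 8760) = 0.7101


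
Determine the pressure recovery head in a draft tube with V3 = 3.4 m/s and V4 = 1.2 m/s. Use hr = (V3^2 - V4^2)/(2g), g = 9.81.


hr = (3.4^2 - 1.2^2) / (2*9.81) = 0.5158 m


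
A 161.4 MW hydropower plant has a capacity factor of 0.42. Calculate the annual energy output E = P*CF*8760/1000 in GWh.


E = 161.4 * 0.42 * 8760 / 1000 = 593.8229 GWh


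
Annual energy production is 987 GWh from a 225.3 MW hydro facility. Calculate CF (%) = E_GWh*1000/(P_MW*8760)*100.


CF = 987 * 1000 / (225.3 * 8760) * 100 = 50.0094 %


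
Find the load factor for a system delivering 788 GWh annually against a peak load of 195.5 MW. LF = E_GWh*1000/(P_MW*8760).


LF = 788 * 1000 / (195.5 * 8760) = 0.4601


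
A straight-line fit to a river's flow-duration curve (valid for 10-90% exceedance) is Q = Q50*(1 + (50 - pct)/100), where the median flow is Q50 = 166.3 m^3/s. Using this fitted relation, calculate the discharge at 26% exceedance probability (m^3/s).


Q = 166.3 * (1 + (50 - 26)/100) = 206.2120 m^3/s


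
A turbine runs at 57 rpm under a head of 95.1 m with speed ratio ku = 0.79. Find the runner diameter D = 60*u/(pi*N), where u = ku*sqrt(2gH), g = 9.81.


u = 0.79 * sqrt(2*9.81*95.1) = 34.1245 m/s
D = 60 * 34.1245 / (pi * 57) = 11.4339 m


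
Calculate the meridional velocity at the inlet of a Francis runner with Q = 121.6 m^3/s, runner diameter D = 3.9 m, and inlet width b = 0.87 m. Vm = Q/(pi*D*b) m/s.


Vm = 121.6 / (pi * 3.9 * 0.87) = 11.4077 m/s


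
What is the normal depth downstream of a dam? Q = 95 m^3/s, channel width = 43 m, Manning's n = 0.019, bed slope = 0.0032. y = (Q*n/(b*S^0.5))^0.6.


y = (95 * 0.019 / (43 * 0.0032^0.5))^0.6 = 0.8361 m


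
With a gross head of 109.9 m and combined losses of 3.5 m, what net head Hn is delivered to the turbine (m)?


Hn = 109.9 - 3.5 = 106.4000 m


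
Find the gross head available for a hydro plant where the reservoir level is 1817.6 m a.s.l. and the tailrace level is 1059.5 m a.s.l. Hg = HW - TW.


Hg = 1817.6 - 1059.5 = 758.1000 m


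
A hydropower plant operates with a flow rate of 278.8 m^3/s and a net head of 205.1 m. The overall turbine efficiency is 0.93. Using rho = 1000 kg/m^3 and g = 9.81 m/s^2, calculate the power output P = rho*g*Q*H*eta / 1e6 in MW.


P = 1000 * 9.81 * 278.8 * 205.1 * 0.93 / 1e6 = 521.6874 MW


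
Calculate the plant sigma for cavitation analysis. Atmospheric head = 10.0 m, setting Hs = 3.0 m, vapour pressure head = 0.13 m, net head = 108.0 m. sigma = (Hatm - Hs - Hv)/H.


sigma = (10.0 - 3.0 - 0.13) / 108.0 = 0.0636


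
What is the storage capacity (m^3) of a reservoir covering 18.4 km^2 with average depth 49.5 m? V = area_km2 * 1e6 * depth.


V = 18.4 * 1e6 * 49.5 = 9.1080e+08 m^3


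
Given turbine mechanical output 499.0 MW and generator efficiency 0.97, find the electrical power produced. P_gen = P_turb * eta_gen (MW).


P_gen = 499.0 * 0.97 = 484.0300 MW


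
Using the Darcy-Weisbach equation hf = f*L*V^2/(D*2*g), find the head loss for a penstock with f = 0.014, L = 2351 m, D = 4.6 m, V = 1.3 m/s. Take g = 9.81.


hf = 0.014 * 2351 * 1.3^2 / (4.6 * 2 * 9.81) = 0.6163 m


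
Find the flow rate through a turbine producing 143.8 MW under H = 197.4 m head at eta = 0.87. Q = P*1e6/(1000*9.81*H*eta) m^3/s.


Q = 143.8 * 1e6 / (1000 * 9.81 * 197.4 * 0.87) = 85.3539 m^3/s


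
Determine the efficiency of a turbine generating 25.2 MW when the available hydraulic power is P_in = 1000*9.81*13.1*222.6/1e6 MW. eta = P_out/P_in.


P_in = 1000 * 9.81 * 13.1 * 222.6 / 1e6 = 28.6065 MW
eta = 25.2 / 28.6065 = 0.8809


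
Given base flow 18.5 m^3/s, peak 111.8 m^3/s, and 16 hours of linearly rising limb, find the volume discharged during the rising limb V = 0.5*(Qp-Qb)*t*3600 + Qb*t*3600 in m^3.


V = 0.5*(111.8 - 18.5)*16*3600 + 18.5*16*3600 = 3.7526e+06 m^3


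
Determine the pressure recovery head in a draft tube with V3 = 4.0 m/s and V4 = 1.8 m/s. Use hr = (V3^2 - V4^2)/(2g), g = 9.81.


hr = (4.0^2 - 1.8^2) / (2*9.81) = 0.6504 m


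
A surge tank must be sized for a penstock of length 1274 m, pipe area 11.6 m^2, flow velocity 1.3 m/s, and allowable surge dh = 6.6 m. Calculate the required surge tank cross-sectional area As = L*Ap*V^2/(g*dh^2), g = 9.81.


As = 1274 * 11.6 * 1.3^2 / (9.81 * 6.6^2) = 58.4463 m^2


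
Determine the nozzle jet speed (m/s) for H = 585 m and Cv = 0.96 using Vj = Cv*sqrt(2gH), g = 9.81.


Vj = 0.96 * sqrt(2*9.81*585) = 102.8487 m/s


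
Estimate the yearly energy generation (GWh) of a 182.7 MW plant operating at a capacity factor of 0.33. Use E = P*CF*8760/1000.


E = 182.7 * 0.33 * 8760 / 1000 = 528.1492 GWh


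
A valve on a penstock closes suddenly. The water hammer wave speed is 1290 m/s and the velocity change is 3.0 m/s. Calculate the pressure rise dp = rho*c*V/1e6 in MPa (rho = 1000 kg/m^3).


dp = 1000 * 1290 * 3.0 / 1e6 = 3.8700 MPa


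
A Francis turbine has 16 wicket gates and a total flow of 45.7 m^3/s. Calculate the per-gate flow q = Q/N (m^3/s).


q = 45.7 / 16 = 2.8563 m^3/s


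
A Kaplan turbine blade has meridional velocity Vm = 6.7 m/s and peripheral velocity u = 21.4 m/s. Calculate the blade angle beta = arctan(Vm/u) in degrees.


beta = arctan(6.7 / 21.4) = 17.3845 degrees


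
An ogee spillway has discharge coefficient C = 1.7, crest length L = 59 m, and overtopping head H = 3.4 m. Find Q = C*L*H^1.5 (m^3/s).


Q = 1.7 * 59 * 3.4^1.5 = 628.8098 m^3/s


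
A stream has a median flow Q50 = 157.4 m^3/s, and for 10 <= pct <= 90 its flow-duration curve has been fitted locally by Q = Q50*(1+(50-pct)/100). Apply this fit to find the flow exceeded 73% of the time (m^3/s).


Q = 157.4 * (1 + (50 - 73)/100) = 121.1980 m^3/s


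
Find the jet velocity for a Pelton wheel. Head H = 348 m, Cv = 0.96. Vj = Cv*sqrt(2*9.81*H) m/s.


Vj = 0.96 * sqrt(2*9.81*348) = 79.3251 m/s


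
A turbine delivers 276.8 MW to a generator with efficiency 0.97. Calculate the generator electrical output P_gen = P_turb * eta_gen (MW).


P_gen = 276.8 * 0.97 = 268.4960 MW


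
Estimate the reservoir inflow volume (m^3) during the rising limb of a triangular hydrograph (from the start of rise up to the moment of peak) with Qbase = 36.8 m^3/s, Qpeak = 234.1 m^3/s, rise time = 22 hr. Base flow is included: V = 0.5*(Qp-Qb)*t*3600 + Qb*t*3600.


V = 0.5*(234.1 - 36.8)*22*3600 + 36.8*22*3600 = 1.0728e+07 m^3


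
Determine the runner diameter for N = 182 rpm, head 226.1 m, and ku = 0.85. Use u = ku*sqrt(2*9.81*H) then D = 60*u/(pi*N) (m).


u = 0.85 * sqrt(2*9.81*226.1) = 56.6133 m/s
D = 60 * 56.6133 / (pi * 182) = 5.9409 m


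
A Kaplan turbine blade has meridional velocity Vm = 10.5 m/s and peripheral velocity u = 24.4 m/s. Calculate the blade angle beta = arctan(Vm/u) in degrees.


beta = arctan(10.5 / 24.4) = 23.2836 degrees


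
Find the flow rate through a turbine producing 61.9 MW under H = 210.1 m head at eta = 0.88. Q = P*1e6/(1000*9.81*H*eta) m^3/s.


Q = 61.9 * 1e6 / (1000 * 9.81 * 210.1 * 0.88) = 34.1282 m^3/s


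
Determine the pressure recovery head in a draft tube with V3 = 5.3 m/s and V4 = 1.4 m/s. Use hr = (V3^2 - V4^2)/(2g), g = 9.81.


hr = (5.3^2 - 1.4^2) / (2*9.81) = 1.3318 m


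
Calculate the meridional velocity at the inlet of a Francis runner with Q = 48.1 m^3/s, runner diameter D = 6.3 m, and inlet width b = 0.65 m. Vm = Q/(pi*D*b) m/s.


Vm = 48.1 / (pi * 6.3 * 0.65) = 3.7389 m/s


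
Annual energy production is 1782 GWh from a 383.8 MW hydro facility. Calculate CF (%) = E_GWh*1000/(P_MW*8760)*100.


CF = 1782 * 1000 / (383.8 * 8760) * 100 = 53.0028 %


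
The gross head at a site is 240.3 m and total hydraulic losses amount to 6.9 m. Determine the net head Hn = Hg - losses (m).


Hn = 240.3 - 6.9 = 233.4000 m


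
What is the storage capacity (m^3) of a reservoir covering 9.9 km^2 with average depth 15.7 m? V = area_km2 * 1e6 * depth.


V = 9.9 * 1e6 * 15.7 = 1.5543e+08 m^3


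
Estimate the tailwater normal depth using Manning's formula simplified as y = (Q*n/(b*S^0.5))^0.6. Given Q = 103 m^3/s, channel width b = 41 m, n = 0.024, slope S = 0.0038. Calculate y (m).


y = (103 * 0.024 / (41 * 0.0038^0.5))^0.6 = 0.9868 m


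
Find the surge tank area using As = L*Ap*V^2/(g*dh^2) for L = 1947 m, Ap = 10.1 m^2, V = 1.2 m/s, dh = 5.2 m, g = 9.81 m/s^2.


As = 1947 * 10.1 * 1.2^2 / (9.81 * 5.2^2) = 106.7515 m^2


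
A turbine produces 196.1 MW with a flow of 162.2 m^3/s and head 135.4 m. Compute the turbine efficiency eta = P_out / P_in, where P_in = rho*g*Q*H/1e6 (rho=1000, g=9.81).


P_in = 1000 * 9.81 * 162.2 * 135.4 / 1e6 = 215.4460 MW
eta = 196.1 / 215.4460 = 0.9102


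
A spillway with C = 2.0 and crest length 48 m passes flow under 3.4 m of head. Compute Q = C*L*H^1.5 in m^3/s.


Q = 2.0 * 48 * 3.4^1.5 = 601.8519 m^3/s


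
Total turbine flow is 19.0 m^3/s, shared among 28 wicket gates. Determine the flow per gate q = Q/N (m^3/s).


q = 19.0 / 28 = 0.6786 m^3/s


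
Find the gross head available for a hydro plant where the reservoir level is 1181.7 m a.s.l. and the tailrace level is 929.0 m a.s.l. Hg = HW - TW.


Hg = 1181.7 - 929.0 = 252.7000 m


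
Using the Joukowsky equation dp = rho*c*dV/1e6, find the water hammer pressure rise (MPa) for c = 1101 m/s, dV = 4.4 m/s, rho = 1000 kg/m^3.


dp = 1000 * 1101 * 4.4 / 1e6 = 4.8444 MPa


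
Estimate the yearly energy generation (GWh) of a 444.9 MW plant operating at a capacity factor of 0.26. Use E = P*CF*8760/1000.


E = 444.9 * 0.26 * 8760 / 1000 = 1013.3042 GWh


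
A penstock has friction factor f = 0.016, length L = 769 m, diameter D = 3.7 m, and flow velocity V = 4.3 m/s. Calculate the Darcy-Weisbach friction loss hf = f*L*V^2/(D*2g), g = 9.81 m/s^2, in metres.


hf = 0.016 * 769 * 4.3^2 / (3.7 * 2 * 9.81) = 3.1339 m


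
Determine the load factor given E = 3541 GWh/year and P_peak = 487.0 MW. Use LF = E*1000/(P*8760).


LF = 3541 * 1000 / (487.0 * 8760) = 0.8300


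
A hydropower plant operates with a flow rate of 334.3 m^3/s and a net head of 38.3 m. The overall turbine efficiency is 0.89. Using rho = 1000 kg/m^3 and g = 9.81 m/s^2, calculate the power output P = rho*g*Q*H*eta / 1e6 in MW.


P = 1000 * 9.81 * 334.3 * 38.3 * 0.89 / 1e6 = 111.7877 MW


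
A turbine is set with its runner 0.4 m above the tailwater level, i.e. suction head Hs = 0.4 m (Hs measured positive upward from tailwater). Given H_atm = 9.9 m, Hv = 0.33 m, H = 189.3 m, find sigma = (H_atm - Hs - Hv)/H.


sigma = (9.9 - 0.4 - 0.33) / 189.3 = 0.0484


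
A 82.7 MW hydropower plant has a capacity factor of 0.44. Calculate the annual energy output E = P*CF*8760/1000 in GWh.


E = 82.7 * 0.44 * 8760 / 1000 = 318.7589 GWh


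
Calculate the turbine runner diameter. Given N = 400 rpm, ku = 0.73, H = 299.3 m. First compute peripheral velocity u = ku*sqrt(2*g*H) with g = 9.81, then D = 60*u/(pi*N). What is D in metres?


u = 0.73 * sqrt(2*9.81*299.3) = 55.9404 m/s
D = 60 * 55.9404 / (pi * 400) = 2.6710 m


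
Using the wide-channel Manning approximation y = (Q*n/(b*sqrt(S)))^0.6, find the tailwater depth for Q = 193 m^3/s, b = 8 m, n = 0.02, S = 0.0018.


y = (193 * 0.02 / (8 * 0.0018^0.5))^0.6 = 4.3005 m


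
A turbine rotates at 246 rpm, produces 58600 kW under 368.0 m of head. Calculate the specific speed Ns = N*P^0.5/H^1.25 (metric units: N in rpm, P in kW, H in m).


Ns = 246 * 58600^0.5 / 368.0^1.25 = 36.9466


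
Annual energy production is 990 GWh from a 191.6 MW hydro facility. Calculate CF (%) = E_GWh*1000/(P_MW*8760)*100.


CF = 990 * 1000 / (191.6 * 8760) * 100 = 58.9842 %


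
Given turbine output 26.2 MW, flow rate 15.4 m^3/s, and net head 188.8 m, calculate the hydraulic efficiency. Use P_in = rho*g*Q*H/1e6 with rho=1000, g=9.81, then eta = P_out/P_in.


P_in = 1000 * 9.81 * 15.4 * 188.8 / 1e6 = 28.5228 MW
eta = 26.2 / 28.5228 = 0.9186


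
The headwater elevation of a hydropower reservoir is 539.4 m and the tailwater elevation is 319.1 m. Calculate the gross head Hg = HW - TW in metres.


Hg = 539.4 - 319.1 = 220.3000 m


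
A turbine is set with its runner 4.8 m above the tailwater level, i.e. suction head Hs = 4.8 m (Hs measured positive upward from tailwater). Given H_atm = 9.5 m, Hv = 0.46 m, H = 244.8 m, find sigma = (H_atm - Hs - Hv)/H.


sigma = (9.5 - 4.8 - 0.46) / 244.8 = 0.0173


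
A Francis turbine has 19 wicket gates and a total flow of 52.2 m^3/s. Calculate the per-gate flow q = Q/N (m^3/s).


q = 52.2 / 19 = 2.7474 m^3/s


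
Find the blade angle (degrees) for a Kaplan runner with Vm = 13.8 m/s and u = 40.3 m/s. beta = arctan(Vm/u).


beta = arctan(13.8 / 40.3) = 18.9028 degrees


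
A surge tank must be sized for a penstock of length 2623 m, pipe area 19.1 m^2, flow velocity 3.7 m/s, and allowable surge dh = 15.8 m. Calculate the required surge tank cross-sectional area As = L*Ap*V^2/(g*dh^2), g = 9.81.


As = 2623 * 19.1 * 3.7^2 / (9.81 * 15.8^2) = 280.0605 m^2


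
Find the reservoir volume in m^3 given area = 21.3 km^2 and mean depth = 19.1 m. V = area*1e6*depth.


V = 21.3 * 1e6 * 19.1 = 4.0683e+08 m^3


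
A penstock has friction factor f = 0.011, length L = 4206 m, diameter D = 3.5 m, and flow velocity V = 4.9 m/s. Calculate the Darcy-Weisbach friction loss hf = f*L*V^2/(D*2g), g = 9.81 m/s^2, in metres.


hf = 0.011 * 4206 * 4.9^2 / (3.5 * 2 * 9.81) = 16.1766 m


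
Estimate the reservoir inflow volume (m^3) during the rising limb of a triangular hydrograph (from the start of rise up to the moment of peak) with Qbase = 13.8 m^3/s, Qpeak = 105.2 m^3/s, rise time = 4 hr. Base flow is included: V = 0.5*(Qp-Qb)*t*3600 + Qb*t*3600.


V = 0.5*(105.2 - 13.8)*4*3600 + 13.8*4*3600 = 856800.0000 m^3


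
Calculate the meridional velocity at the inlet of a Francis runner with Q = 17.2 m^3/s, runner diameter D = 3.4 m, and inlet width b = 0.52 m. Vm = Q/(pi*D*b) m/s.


Vm = 17.2 / (pi * 3.4 * 0.52) = 3.0967 m/s


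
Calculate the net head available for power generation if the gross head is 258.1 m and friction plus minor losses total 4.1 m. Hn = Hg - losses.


Hn = 258.1 - 4.1 = 254.0000 m


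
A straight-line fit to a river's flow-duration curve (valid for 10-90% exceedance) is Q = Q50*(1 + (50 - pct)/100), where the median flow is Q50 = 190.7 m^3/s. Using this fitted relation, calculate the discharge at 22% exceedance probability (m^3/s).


Q = 190.7 * (1 + (50 - 22)/100) = 244.0960 m^3/s


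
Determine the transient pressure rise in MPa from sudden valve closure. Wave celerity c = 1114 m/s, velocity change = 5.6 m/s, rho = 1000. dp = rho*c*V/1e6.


dp = 1000 * 1114 * 5.6 / 1e6 = 6.2384 MPa


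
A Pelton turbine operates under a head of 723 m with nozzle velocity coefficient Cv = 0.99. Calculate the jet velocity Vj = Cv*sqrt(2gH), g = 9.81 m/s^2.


Vj = 0.99 * sqrt(2*9.81*723) = 117.9109 m/s


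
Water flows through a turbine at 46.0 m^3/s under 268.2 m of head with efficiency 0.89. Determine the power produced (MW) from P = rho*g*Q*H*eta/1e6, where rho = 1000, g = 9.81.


P = 1000 * 9.81 * 46.0 * 268.2 * 0.89 / 1e6 = 107.7149 MW


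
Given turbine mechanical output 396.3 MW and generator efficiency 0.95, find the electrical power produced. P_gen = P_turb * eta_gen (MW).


P_gen = 396.3 * 0.95 = 376.4850 MW


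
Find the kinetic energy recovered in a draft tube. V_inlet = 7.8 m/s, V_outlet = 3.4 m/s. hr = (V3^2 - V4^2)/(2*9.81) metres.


hr = (7.8^2 - 3.4^2) / (2*9.81) = 2.5117 m


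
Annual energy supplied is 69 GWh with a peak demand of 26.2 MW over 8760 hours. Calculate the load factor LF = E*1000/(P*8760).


LF = 69 * 1000 / (26.2 * 8760) = 0.3006


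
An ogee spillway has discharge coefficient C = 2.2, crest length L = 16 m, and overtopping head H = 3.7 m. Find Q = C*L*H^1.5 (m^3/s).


Q = 2.2 * 16 * 3.7^1.5 = 250.5216 m^3/s


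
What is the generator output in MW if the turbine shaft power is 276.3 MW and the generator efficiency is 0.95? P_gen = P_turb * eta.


P_gen = 276.3 * 0.95 = 262.4850 MW


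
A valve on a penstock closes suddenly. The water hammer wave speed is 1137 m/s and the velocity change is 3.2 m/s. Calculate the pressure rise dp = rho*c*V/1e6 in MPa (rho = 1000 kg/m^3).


dp = 1000 * 1137 * 3.2 / 1e6 = 3.6384 MPa


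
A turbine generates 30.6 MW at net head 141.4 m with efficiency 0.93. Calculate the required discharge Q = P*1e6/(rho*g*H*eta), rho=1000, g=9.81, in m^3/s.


Q = 30.6 * 1e6 / (1000 * 9.81 * 141.4 * 0.93) = 23.7203 m^3/s


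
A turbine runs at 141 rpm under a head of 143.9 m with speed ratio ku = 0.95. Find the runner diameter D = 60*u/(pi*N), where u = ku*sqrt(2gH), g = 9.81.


u = 0.95 * sqrt(2*9.81*143.9) = 50.4782 m/s
D = 60 * 50.4782 / (pi * 141) = 6.8373 m


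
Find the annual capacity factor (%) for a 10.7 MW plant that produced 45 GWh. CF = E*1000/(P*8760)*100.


CF = 45 * 1000 / (10.7 * 8760) * 100 = 48.0092 %


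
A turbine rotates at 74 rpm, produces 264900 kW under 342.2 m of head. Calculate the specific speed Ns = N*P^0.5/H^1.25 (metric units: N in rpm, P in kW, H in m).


Ns = 74 * 264900^0.5 / 342.2^1.25 = 25.8775


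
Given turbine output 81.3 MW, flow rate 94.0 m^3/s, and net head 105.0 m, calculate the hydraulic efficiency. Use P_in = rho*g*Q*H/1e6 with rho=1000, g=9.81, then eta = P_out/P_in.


P_in = 1000 * 9.81 * 94.0 * 105.0 / 1e6 = 96.8247 MW
eta = 81.3 / 96.8247 = 0.8397


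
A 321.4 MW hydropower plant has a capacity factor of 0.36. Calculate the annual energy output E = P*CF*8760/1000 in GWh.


E = 321.4 * 0.36 * 8760 / 1000 = 1013.5670 GWh


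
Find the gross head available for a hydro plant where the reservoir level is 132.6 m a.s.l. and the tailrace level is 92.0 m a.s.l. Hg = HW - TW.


Hg = 132.6 - 92.0 = 40.6000 m


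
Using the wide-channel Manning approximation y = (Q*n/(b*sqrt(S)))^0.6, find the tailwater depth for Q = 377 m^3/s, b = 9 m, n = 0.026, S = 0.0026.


y = (377 * 0.026 / (9 * 0.0026^0.5))^0.6 = 6.2770 m


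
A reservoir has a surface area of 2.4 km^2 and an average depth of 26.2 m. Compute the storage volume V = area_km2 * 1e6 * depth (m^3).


V = 2.4 * 1e6 * 26.2 = 6.2880e+07 m^3


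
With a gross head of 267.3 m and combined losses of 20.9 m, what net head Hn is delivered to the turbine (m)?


Hn = 267.3 - 20.9 = 246.4000 m


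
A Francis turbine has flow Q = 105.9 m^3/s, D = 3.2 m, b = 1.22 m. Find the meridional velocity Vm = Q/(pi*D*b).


Vm = 105.9 / (pi * 3.2 * 1.22) = 8.6345 m/s


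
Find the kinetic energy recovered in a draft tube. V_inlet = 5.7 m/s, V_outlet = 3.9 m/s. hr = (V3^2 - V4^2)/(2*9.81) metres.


hr = (5.7^2 - 3.9^2) / (2*9.81) = 0.8807 m


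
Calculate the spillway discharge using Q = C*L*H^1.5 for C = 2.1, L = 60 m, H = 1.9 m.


Q = 2.1 * 60 * 1.9^1.5 = 329.9901 m^3/s


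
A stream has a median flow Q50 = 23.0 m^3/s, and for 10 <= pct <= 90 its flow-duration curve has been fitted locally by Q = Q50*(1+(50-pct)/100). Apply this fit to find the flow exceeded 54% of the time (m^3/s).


Q = 23.0 * (1 + (50 - 54)/100) = 22.0800 m^3/s


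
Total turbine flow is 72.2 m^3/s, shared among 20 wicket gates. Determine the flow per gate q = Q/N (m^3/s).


q = 72.2 / 20 = 3.6100 m^3/s


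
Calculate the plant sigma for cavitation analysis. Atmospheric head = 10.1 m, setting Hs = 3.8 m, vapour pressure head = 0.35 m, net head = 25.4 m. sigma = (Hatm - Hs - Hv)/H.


sigma = (10.1 - 3.8 - 0.35) / 25.4 = 0.2343


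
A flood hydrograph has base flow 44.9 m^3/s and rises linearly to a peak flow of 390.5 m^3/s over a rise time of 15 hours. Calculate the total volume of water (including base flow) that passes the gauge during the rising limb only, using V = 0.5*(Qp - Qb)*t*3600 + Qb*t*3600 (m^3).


V = 0.5*(390.5 - 44.9)*15*3600 + 44.9*15*3600 = 1.1756e+07 m^3


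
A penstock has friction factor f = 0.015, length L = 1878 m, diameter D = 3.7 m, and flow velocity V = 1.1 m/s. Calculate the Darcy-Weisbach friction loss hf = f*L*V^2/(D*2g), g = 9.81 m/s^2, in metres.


hf = 0.015 * 1878 * 1.1^2 / (3.7 * 2 * 9.81) = 0.4695 m


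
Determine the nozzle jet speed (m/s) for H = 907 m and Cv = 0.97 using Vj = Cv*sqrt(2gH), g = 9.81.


Vj = 0.97 * sqrt(2*9.81*907) = 129.3972 m/s


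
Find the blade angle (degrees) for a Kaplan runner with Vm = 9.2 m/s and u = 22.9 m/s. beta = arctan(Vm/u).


beta = arctan(9.2 / 22.9) = 21.8876 degrees


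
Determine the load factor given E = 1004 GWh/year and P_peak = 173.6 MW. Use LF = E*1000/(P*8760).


LF = 1004 * 1000 / (173.6 * 8760) = 0.6602


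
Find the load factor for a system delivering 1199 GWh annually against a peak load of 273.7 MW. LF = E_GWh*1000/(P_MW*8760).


LF = 1199 * 1000 / (273.7 * 8760) = 0.5001


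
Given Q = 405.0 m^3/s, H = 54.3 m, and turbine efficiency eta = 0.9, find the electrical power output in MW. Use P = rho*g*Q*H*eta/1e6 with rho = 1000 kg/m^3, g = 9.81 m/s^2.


P = 1000 * 9.81 * 405.0 * 54.3 * 0.9 / 1e6 = 194.1630 MW


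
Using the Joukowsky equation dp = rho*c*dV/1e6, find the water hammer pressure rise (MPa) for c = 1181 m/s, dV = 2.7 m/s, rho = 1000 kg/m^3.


dp = 1000 * 1181 * 2.7 / 1e6 = 3.1887 MPa


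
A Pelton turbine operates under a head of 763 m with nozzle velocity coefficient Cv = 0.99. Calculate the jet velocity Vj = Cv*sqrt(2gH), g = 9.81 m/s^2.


Vj = 0.99 * sqrt(2*9.81*763) = 121.1287 m/s


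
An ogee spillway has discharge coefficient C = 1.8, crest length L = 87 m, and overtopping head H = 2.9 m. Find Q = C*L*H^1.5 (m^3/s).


Q = 1.8 * 87 * 2.9^1.5 = 773.3726 m^3/s


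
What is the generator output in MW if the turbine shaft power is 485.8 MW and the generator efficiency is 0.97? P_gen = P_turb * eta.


P_gen = 485.8 * 0.97 = 471.2260 MW


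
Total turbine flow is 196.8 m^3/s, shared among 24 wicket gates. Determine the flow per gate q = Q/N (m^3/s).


q = 196.8 / 24 = 8.2000 m^3/s


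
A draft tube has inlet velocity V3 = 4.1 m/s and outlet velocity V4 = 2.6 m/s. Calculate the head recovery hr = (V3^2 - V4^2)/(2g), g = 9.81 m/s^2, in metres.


hr = (4.1^2 - 2.6^2) / (2*9.81) = 0.5122 m


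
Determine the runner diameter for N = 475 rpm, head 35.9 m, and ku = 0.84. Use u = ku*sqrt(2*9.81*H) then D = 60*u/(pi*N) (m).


u = 0.84 * sqrt(2*9.81*35.9) = 22.2934 m/s
D = 60 * 22.2934 / (pi * 475) = 0.8964 m


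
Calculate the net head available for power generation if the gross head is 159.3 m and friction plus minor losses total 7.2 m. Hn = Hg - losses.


Hn = 159.3 - 7.2 = 152.1000 m


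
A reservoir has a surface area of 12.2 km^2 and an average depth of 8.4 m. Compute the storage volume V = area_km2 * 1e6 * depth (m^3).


V = 12.2 * 1e6 * 8.4 = 1.0248e+08 m^3


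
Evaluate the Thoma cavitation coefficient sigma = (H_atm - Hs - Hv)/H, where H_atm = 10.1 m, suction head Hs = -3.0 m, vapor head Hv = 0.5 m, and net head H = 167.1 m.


sigma = (10.1 - (-3.0) - 0.5) / 167.1 = 0.0754


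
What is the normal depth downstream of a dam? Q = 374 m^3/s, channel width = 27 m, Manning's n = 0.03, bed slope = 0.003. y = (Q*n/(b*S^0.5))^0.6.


y = (374 * 0.03 / (27 * 0.003^0.5))^0.6 = 3.3732 m


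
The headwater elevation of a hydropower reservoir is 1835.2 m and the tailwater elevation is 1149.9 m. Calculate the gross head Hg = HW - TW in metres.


Hg = 1835.2 - 1149.9 = 685.3000 m


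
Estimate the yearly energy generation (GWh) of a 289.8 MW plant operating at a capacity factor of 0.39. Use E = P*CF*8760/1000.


E = 289.8 * 0.39 * 8760 / 1000 = 990.0727 GWh


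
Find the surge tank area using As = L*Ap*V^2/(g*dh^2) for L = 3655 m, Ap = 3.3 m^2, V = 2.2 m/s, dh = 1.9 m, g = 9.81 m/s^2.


As = 3655 * 3.3 * 2.2^2 / (9.81 * 1.9^2) = 1648.4299 m^2


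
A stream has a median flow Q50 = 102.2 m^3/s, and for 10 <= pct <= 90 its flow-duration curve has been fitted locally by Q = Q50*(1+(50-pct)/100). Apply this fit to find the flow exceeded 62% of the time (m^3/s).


Q = 102.2 * (1 + (50 - 62)/100) = 89.9360 m^3/s


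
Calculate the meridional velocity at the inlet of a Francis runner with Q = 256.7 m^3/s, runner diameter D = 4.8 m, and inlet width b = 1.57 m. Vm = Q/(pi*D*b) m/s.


Vm = 256.7 / (pi * 4.8 * 1.57) = 10.8426 m/s


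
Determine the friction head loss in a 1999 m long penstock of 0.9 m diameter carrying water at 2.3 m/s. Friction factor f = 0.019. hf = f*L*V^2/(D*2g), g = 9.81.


hf = 0.019 * 1999 * 2.3^2 / (0.9 * 2 * 9.81) = 11.3784 m


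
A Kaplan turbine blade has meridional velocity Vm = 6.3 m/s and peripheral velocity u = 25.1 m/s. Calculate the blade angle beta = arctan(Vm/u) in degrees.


beta = arctan(6.3 / 25.1) = 14.0899 degrees


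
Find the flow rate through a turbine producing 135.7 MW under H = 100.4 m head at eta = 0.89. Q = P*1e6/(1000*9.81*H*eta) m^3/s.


Q = 135.7 * 1e6 / (1000 * 9.81 * 100.4 * 0.89) = 154.8058 m^3/s


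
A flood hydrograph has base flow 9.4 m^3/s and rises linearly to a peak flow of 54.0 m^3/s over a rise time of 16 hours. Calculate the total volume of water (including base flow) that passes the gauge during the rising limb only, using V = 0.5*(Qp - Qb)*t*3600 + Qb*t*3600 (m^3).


V = 0.5*(54.0 - 9.4)*16*3600 + 9.4*16*3600 = 1.8259e+06 m^3


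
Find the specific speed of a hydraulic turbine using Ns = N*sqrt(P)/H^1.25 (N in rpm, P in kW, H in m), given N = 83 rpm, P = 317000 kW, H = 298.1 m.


Ns = 83 * 317000^0.5 / 298.1^1.25 = 37.7273


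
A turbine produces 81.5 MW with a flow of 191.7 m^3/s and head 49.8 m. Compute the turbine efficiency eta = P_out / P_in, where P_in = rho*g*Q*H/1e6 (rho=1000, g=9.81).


P_in = 1000 * 9.81 * 191.7 * 49.8 / 1e6 = 93.6527 MW
eta = 81.5 / 93.6527 = 0.8702


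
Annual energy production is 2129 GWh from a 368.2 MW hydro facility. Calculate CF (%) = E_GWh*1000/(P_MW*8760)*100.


CF = 2129 * 1000 / (368.2 * 8760) * 100 = 66.0067 %


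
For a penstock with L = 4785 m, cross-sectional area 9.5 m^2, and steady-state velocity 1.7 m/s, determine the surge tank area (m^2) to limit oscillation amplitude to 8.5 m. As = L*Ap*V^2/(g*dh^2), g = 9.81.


As = 4785 * 9.5 * 1.7^2 / (9.81 * 8.5^2) = 185.3517 m^2


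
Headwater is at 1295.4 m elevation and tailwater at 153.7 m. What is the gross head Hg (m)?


Hg = 1295.4 - 153.7 = 1141.7000 m


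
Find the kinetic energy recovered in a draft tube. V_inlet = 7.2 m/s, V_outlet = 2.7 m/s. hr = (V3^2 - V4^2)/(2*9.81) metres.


hr = (7.2^2 - 2.7^2) / (2*9.81) = 2.2706 m
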